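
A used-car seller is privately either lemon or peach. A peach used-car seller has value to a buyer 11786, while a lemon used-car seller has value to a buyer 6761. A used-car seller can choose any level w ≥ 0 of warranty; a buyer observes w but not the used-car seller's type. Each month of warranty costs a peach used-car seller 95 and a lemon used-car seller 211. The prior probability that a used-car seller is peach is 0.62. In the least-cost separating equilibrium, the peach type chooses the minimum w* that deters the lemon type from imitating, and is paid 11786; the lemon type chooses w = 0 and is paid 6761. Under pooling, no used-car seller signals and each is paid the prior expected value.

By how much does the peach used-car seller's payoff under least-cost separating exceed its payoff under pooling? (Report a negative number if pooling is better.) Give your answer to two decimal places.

-352.94

Least-cost separating signal: w* solves 6761 = 11786 − 211·w*, so w* = (11786 − 6761)/211 ≈ 23.8152.
Peach type's separating payoff: 11786 − 95 × w* = 11786 − 95 × (11786 − 6761)/211 = 11786 − 477375/211 ≈ 9523.5592.
Pooling payoff: 0.62 × 11786 + 0.38 × 6761 = 9876.5.
Difference: 9523.5592 − 9876.5 = -352.9408, i.e. -352.94 to two decimal places.
The peach type would prefer the pooling outcome.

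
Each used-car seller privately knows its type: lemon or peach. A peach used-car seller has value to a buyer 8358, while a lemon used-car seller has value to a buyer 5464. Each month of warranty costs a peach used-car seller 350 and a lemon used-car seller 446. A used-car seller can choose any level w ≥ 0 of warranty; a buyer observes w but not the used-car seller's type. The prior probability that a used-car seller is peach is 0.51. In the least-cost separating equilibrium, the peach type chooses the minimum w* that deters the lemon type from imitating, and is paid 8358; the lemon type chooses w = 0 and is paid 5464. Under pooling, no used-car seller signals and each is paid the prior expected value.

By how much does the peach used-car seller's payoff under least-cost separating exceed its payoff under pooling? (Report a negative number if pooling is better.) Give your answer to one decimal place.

-853.0

Least-cost separating signal: w* solves 5464 = 8358 − 446·w*, so w* = (8358 − 5464)/446 ≈ 6.4888.
Peach type's separating payoff: 8358 − 350 × w* = 8358 − 350 × (8358 − 5464)/446 = 8358 − 1012900/446 ≈ 6086.924.
Pooling payoff: 0.51 × 8358 + 0.49 × 5464 = 6939.94.
Difference: 6086.924 − 6939.94 = -853.016, i.e. -853.0 to one decimal place.
The peach type would prefer the pooling outcome.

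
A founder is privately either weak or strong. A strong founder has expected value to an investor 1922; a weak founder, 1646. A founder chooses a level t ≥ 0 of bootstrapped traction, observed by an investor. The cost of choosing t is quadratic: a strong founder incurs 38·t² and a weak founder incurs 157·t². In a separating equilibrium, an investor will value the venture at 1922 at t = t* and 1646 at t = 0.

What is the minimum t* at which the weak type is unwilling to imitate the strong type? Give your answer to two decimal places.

The weak type at t = 0 receives 1646; imitating at t* yields 1922 − 157·t*².
Indifference: 1646 = 1922 − 157·t*², so t*² = (1922 − 1646) / 157 ≈ 1.7580.
t* = √1.7580 ≈ 1.33.

1.33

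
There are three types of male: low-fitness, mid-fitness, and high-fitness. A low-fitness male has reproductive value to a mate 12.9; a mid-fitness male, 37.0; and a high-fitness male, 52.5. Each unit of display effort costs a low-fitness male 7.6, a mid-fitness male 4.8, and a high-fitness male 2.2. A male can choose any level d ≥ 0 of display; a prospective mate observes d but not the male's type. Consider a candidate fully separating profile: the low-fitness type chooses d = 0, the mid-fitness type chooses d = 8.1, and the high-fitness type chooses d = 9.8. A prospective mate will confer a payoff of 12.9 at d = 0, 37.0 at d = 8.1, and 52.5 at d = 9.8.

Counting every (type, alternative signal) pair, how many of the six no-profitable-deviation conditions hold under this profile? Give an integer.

Mid-fitness (own payoff 37.0 − 4.8×8.1 = -1.88): to d=0 gives 12.9 → profitable ✗; to d=9.8 gives 52.5 − 4.8×9.8 = 5.46 → profitable ✗.
Low-fitness (own payoff 12.9): to d=8.1 gives 37.0 − 7.6×8.1 = -24.56 → no gain ✓; to d=9.8 gives 52.5 − 7.6×9.8 = -21.98 → no gain ✓.
High-fitness (own payoff 52.5 − 2.2×9.8 = 30.94): to d=0 gives 12.9 → no gain ✓; to d=8.1 gives 37.0 − 2.2×8.1 = 19.18 → no gain ✓.
4 of the 6 constraints hold; not an equilibrium.

4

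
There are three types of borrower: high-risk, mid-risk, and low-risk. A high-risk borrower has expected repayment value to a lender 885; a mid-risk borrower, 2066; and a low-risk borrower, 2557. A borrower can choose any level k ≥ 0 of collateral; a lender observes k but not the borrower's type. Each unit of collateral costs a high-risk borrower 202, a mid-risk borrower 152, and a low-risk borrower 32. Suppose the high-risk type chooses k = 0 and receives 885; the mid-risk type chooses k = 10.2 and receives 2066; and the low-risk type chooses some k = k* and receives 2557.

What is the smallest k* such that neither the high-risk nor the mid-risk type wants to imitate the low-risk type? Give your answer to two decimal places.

13.43

High-risk type (on-path payoff 885) won't mimic when 885 ≥ 2557 − 202·k*, i.e. k* ≥ 8.28.
Mid-risk type (on-path payoff 2066 − 152×10.2 = 515.6) won't mimic when 515.6 ≥ 2557 − 152·k*, i.e. k* ≥ 13.43.
Both must hold, so k* = max(8.28, 13.43) = 13.43. The mid-risk type's constraint binds.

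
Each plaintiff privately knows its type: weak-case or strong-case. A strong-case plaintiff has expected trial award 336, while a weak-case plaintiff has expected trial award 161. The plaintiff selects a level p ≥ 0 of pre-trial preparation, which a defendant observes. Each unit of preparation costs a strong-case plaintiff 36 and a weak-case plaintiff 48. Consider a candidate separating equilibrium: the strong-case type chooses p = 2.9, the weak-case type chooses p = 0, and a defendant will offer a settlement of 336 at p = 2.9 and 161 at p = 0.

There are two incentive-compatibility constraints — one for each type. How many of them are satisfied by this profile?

Weak-case type: stay at 0 → 161; mimic → 336 − 48 × 2.9 = 196.8. IC fails (161 < 196.8).
Strong-case type: signal → 336 − 36 × 2.9 = 231.6; deviate to 0 → 161. IC holds (231.6 ≥ 161).
1 of 2 constraints hold, so this profile is not an equilibrium.

1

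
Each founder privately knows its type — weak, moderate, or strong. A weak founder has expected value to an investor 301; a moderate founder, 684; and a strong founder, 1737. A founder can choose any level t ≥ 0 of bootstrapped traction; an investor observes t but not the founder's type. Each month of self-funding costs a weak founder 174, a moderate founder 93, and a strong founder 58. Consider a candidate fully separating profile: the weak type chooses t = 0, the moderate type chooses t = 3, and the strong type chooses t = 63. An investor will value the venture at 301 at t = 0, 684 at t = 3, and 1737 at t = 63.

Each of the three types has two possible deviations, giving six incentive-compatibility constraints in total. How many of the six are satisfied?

Moderate (own payoff 684 − 93×3 = 405): to t=0 gives 301 → no gain ✓; to t=63 gives 1737 − 93×63 = -4122 → no gain ✓.
Weak (own payoff 301): to t=3 gives 684 − 174×3 = 162 → no gain ✓; to t=63 gives 1737 − 174×63 = -9225 → no gain ✓.
Strong (own payoff 1737 − 58×63 = -1917): to t=0 gives 301 → profitable ✗; to t=3 gives 684 − 58×3 = 510 → profitable ✗.
4 of the 6 constraints hold; not an equilibrium.

4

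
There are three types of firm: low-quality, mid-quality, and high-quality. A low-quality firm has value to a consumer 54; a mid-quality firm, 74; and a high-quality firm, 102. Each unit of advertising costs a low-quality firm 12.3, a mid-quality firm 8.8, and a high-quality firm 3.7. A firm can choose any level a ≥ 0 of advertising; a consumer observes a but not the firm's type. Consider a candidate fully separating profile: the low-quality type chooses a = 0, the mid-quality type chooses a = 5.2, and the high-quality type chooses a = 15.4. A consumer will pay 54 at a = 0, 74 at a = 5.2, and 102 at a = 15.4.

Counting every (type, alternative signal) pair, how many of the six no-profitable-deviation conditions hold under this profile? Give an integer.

3

Low-quality (own payoff 54): to a=5.2 gives 74 − 12.3×5.2 = 10.04 → no gain ✓; to a=15.4 gives 102 − 12.3×15.4 = -87.42 → no gain ✓.
Mid-quality (own payoff 74 − 8.8×5.2 = 28.24): to a=0 gives 54 → profitable ✗; to a=15.4 gives 102 − 8.8×15.4 = -33.52 → no gain ✓.
High-quality (own payoff 102 − 3.7×15.4 = 45.02): to a=0 gives 54 → profitable ✗; to a=5.2 gives 74 − 3.7×5.2 = 54.76 → profitable ✗.
3 of the 6 constraints hold; not an equilibrium.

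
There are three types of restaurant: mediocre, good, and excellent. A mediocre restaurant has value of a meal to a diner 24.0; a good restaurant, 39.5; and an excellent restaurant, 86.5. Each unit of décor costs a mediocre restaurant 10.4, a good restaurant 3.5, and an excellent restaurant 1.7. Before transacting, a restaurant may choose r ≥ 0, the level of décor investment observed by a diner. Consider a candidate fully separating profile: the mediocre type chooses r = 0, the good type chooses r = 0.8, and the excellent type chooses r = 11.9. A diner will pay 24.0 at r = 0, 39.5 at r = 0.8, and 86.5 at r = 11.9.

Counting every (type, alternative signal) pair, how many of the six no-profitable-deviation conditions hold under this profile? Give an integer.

4

Mediocre (own payoff 24.0): to r=0.8 gives 39.5 − 10.4×0.8 = 31.18 → profitable ✗; to r=11.9 gives 86.5 − 10.4×11.9 = -37.26 → no gain ✓.
Excellent (own payoff 86.5 − 1.7×11.9 = 66.27): to r=0 gives 24.0 → no gain ✓; to r=0.8 gives 39.5 − 1.7×0.8 = 38.14 → no gain ✓.
Good (own payoff 39.5 − 3.5×0.8 = 36.7): to r=0 gives 24.0 → no gain ✓; to r=11.9 gives 86.5 − 3.5×11.9 = 44.85 → profitable ✗.
4 of the 6 constraints hold; not an equilibrium.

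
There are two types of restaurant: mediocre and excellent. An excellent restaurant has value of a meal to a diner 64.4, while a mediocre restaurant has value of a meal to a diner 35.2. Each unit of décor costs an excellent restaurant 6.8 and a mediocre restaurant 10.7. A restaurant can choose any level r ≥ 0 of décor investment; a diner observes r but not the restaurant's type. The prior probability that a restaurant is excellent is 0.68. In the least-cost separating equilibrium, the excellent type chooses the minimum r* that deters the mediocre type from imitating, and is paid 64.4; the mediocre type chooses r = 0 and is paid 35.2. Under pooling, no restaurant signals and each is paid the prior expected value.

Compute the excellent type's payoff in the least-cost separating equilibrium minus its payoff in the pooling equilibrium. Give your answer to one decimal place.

Least-cost separating signal: r* solves 35.2 = 64.4 − 10.7·r*, so r* = (64.4 − 35.2)/10.7 ≈ 2.7290.
Excellent type's separating payoff: 64.4 − 6.8 × r* = 64.4 − 6.8 × (64.4 − 35.2)/10.7 = 64.4 − 198.56/10.7 ≈ 45.843.
Pooling payoff: 0.68 × 64.4 + 0.32 × 35.2 = 55.056.
Difference: 45.843 − 55.056 = -9.213, i.e. -9.2 to one decimal place.
The excellent type would prefer the pooling outcome.

-9.2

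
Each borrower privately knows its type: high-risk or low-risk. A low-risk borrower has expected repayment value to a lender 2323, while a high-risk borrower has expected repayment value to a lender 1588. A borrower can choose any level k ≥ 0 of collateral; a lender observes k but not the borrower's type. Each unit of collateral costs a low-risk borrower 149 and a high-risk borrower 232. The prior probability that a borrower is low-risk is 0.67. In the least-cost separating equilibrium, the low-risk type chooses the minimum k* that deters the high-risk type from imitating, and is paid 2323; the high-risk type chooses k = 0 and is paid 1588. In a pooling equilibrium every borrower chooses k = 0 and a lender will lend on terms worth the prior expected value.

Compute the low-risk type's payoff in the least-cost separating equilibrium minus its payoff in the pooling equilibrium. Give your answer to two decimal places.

Least-cost separating signal: k* solves 1588 = 2323 − 232·k*, so k* = (2323 − 1588)/232 ≈ 3.1681.
Low-risk type's separating payoff: 2323 − 149 × k* = 2323 − 149 × (2323 − 1588)/232 = 2323 − 109515/232 ≈ 1850.9526.
Pooling payoff: 0.67 × 2323 + 0.33 × 1588 = 2080.45.
Difference: 1850.9526 − 2080.45 = -229.4974, i.e. -229.50 to two decimal places.
The low-risk type would prefer the pooling outcome.

-229.50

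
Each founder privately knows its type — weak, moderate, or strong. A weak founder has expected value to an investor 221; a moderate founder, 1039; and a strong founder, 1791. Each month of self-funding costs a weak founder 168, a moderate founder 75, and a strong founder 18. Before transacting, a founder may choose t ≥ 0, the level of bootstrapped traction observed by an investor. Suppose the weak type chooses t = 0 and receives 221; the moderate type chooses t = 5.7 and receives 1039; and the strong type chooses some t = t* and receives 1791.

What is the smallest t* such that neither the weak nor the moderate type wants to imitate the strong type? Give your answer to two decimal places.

15.73

Moderate type (on-path payoff 1039 − 75×5.7 = 611.5) won't mimic when 611.5 ≥ 1791 − 75·t*, i.e. t* ≥ 15.73.
Weak type (on-path payoff 221) won't mimic when 221 ≥ 1791 − 168·t*, i.e. t* ≥ 9.35.
Both must hold, so t* = max(9.35, 15.73) = 15.73. The moderate type's constraint binds.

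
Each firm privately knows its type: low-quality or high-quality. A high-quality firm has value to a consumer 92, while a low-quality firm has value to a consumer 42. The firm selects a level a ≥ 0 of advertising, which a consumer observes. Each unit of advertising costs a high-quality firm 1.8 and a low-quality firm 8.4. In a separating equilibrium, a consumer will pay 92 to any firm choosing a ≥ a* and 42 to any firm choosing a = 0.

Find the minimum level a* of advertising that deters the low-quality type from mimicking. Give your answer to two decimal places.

A low-quality firm choosing a = 0 receives 42.
Imitating at a* instead would pay 92 at cost 8.4·a*, netting 92 − 8.4·a*.
Indifference: 42 = 92 − 8.4·a*, so a* = (92 − 42) / 8.4 ≈ 5.95.
This is the low-quality type's binding incentive-compatibility constraint; any a ≥ 5.95 sustains separation on that side.

5.95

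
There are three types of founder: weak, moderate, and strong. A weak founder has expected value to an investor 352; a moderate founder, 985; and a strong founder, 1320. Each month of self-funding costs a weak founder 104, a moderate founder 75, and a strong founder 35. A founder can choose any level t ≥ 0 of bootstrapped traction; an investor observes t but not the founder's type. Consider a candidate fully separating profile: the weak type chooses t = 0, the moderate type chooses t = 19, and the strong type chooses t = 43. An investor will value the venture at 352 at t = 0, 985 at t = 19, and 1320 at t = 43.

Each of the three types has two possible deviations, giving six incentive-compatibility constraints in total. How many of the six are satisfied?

3

Moderate (own payoff 985 − 75×19 = -440): to t=0 gives 352 → profitable ✗; to t=43 gives 1320 − 75×43 = -1905 → no gain ✓.
Strong (own payoff 1320 − 35×43 = -185): to t=0 gives 352 → profitable ✗; to t=19 gives 985 − 35×19 = 320 → profitable ✗.
Weak (own payoff 352): to t=19 gives 985 − 104×19 = -991 → no gain ✓; to t=43 gives 1320 − 104×43 = -3152 → no gain ✓.
3 of the 6 constraints hold; not an equilibrium.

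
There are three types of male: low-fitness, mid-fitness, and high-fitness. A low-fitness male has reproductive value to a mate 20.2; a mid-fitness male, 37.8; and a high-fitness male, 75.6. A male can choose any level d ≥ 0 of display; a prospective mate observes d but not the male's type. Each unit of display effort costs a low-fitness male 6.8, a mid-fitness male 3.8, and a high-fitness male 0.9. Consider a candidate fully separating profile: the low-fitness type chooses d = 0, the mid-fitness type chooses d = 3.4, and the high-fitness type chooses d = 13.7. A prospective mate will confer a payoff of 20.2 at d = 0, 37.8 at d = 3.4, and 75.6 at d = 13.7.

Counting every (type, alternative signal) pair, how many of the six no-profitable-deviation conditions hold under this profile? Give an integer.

6

Low-fitness (own payoff 20.2): to d=3.4 gives 37.8 − 6.8×3.4 = 14.68 → no gain ✓; to d=13.7 gives 75.6 − 6.8×13.7 = -17.56 → no gain ✓.
Mid-fitness (own payoff 37.8 − 3.8×3.4 = 24.88): to d=0 gives 20.2 → no gain ✓; to d=13.7 gives 75.6 − 3.8×13.7 = 23.54 → no gain ✓.
High-fitness (own payoff 75.6 − 0.9×13.7 = 63.27): to d=0 gives 20.2 → no gain ✓; to d=3.4 gives 37.8 − 0.9×3.4 = 34.74 → no gain ✓.
6 of the 6 constraints hold; this profile is a separating equilibrium.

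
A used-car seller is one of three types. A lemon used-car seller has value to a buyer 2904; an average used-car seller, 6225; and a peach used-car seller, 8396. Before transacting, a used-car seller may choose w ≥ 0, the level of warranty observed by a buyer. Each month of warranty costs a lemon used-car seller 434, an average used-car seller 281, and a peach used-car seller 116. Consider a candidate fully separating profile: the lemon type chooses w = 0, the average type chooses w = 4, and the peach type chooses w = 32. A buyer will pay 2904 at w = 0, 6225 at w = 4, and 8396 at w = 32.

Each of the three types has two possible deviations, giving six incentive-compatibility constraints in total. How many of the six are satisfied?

4

Average (own payoff 6225 − 281×4 = 5101): to w=0 gives 2904 → no gain ✓; to w=32 gives 8396 − 281×32 = -596 → no gain ✓.
Lemon (own payoff 2904): to w=4 gives 6225 − 434×4 = 4489 → profitable ✗; to w=32 gives 8396 − 434×32 = -5492 → no gain ✓.
Peach (own payoff 8396 − 116×32 = 4684): to w=0 gives 2904 → no gain ✓; to w=4 gives 6225 − 116×4 = 5761 → profitable ✗.
4 of the 6 constraints hold; not an equilibrium.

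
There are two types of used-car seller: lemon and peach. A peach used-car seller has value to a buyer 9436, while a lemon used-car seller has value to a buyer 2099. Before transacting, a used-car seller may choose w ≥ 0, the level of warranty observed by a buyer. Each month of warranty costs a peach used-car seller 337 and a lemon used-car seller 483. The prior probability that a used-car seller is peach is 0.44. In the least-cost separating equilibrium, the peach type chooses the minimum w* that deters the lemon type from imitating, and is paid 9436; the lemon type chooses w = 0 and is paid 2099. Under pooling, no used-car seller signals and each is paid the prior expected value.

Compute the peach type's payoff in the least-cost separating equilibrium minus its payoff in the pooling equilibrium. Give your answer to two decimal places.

Least-cost separating signal: w* solves 2099 = 9436 − 483·w*, so w* = (9436 − 2099)/483 ≈ 15.1905.
Peach type's separating payoff: 9436 − 337 × w* = 9436 − 337 × (9436 − 2099)/483 = 9436 − 2472569/483 ≈ 4316.8095.
Pooling payoff: 0.44 × 9436 + 0.56 × 2099 = 5327.28.
Difference: 4316.8095 − 5327.28 = -1010.4705, i.e. -1010.47 to two decimal places.
The peach type would prefer the pooling outcome.

-1010.47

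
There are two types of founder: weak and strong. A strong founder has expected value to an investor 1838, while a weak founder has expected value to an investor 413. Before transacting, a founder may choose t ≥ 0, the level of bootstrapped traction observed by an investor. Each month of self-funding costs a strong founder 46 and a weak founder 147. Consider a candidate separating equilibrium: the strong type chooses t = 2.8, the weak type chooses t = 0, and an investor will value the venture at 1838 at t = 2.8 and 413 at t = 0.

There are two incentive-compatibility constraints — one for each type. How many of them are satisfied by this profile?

Weak type: stay at 0 → 413; mimic → 1838 − 147 × 2.8 = 1426.4. IC fails (413 < 1426.4).
Strong type: signal → 1838 − 46 × 2.8 = 1709.2; deviate to 0 → 413. IC holds (1709.2 ≥ 413).
1 of 2 constraints hold, so this profile is not an equilibrium.

1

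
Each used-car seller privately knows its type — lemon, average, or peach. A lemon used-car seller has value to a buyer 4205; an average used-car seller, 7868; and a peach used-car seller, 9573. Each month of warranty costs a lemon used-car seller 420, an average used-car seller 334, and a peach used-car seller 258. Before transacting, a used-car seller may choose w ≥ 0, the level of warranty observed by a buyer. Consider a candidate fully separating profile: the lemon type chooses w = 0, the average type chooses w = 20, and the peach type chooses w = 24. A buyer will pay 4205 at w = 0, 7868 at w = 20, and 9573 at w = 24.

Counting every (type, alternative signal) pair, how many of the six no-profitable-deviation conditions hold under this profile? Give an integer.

3

Average (own payoff 7868 − 334×20 = 1188): to w=0 gives 4205 → profitable ✗; to w=24 gives 9573 − 334×24 = 1557 → profitable ✗.
Peach (own payoff 9573 − 258×24 = 3381): to w=0 gives 4205 → profitable ✗; to w=20 gives 7868 − 258×20 = 2708 → no gain ✓.
Lemon (own payoff 4205): to w=20 gives 7868 − 420×20 = -532 → no gain ✓; to w=24 gives 9573 − 420×24 = -507 → no gain ✓.
3 of the 6 constraints hold; not an equilibrium.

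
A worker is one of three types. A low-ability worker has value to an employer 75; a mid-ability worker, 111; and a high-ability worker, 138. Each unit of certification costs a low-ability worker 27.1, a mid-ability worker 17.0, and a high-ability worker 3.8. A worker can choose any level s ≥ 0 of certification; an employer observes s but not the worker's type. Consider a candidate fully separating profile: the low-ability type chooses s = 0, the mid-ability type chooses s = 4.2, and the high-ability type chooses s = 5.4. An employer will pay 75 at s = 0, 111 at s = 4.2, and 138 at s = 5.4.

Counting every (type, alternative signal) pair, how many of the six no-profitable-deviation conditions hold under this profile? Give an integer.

Mid-ability (own payoff 111 − 17.0×4.2 = 39.6): to s=0 gives 75 → profitable ✗; to s=5.4 gives 138 − 17.0×5.4 = 46.2 → profitable ✗.
Low-ability (own payoff 75): to s=4.2 gives 111 − 27.1×4.2 = -2.82 → no gain ✓; to s=5.4 gives 138 − 27.1×5.4 = -8.34 → no gain ✓.
High-ability (own payoff 138 − 3.8×5.4 = 117.48): to s=0 gives 75 → no gain ✓; to s=4.2 gives 111 − 3.8×4.2 = 95.04 → no gain ✓.
4 of the 6 constraints hold; not an equilibrium.

4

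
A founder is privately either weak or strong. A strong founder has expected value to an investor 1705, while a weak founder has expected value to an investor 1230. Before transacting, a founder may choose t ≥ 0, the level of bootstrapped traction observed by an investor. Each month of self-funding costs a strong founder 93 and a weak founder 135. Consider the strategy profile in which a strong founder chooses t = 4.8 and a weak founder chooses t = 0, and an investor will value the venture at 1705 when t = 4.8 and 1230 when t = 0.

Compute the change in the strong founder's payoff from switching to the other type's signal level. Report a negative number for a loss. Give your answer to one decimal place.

Playing t = 4.8 the strong founder receives 1705 − 93 × 4.8 = 1258.6.
Deviating to t = 0 yields 1230 instead.
Gain from deviating: 1230 − 1258.6 = -28.6.
The gain is negative, so the strong type's incentive-compatibility constraint is satisfied.

-28.6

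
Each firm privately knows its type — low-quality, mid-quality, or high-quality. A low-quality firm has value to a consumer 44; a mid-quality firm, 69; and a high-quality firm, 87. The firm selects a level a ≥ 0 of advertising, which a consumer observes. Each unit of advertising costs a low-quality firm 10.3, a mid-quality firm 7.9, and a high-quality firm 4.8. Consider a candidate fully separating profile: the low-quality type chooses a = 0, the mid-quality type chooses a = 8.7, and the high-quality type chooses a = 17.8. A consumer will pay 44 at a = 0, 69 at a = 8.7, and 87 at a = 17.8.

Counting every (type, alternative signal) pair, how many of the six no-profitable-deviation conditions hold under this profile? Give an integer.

3

High-quality (own payoff 87 − 4.8×17.8 = 1.56): to a=0 gives 44 → profitable ✗; to a=8.7 gives 69 − 4.8×8.7 = 27.24 → profitable ✗.
Mid-quality (own payoff 69 − 7.9×8.7 = 0.27): to a=0 gives 44 → profitable ✗; to a=17.8 gives 87 − 7.9×17.8 = -53.62 → no gain ✓.
Low-quality (own payoff 44): to a=8.7 gives 69 − 10.3×8.7 = -20.61 → no gain ✓; to a=17.8 gives 87 − 10.3×17.8 = -96.34 → no gain ✓.
3 of the 6 constraints hold; not an equilibrium.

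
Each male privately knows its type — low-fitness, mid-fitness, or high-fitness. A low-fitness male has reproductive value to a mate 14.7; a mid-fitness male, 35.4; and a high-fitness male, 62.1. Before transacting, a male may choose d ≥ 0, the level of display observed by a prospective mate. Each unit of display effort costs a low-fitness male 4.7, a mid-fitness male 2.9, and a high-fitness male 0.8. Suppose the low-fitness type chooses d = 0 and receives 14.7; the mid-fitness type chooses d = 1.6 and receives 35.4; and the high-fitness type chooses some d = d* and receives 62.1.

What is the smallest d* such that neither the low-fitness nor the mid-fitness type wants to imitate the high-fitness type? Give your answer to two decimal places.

Low-fitness type (on-path payoff 14.7) won't mimic when 14.7 ≥ 62.1 − 4.7·d*, i.e. d* ≥ 10.09.
Mid-fitness type (on-path payoff 35.4 − 2.9×1.6 = 30.76) won't mimic when 30.76 ≥ 62.1 − 2.9·d*, i.e. d* ≥ 10.81.
Both must hold, so d* = max(10.09, 10.81) = 10.81. The mid-fitness type's constraint binds.

10.81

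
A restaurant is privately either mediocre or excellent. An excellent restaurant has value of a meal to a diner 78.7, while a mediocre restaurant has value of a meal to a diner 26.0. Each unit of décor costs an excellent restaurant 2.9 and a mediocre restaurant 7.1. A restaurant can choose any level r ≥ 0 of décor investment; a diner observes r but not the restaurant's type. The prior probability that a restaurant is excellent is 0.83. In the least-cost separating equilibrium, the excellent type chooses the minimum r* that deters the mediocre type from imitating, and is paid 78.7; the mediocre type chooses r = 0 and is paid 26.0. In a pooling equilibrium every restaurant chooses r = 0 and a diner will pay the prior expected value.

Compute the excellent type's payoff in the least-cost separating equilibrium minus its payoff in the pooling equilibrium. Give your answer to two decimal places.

-12.57

Least-cost separating signal: r* solves 26.0 = 78.7 − 7.1·r*, so r* = (78.7 − 26.0)/7.1 ≈ 7.4225.
Excellent type's separating payoff: 78.7 − 2.9 × r* = 78.7 − 2.9 × (78.7 − 26.0)/7.1 = 78.7 − 152.83/7.1 ≈ 57.1746.
Pooling payoff: 0.83 × 78.7 + 0.17 × 26.0 = 69.741.
Difference: 57.1746 − 69.741 = -12.5664, i.e. -12.57 to two decimal places.
The excellent type would prefer the pooling outcome.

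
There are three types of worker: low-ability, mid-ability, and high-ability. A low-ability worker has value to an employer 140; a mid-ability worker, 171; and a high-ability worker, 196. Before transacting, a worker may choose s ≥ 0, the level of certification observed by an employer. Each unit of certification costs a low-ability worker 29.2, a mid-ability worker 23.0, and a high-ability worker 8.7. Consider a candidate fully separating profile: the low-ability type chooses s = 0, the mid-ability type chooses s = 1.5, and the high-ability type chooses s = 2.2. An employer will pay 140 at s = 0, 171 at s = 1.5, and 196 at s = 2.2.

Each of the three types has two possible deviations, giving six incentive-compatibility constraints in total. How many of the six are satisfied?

High-ability (own payoff 196 − 8.7×2.2 = 176.86): to s=0 gives 140 → no gain ✓; to s=1.5 gives 171 − 8.7×1.5 = 157.95 → no gain ✓.
Mid-ability (own payoff 171 − 23.0×1.5 = 136.5): to s=0 gives 140 → profitable ✗; to s=2.2 gives 196 − 23.0×2.2 = 145.4 → profitable ✗.
Low-ability (own payoff 140): to s=1.5 gives 171 − 29.2×1.5 = 127.2 → no gain ✓; to s=2.2 gives 196 − 29.2×2.2 = 131.76 → no gain ✓.
4 of the 6 constraints hold; not an equilibrium.

4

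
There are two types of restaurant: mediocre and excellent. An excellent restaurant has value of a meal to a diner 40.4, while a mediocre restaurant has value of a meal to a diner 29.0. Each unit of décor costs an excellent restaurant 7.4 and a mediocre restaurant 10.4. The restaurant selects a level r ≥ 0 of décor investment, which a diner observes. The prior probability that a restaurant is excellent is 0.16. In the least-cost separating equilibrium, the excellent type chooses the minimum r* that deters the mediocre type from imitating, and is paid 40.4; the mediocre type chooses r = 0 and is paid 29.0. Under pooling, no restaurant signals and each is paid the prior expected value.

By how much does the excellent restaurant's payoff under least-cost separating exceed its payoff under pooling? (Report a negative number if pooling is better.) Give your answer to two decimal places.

Least-cost separating signal: r* solves 29.0 = 40.4 − 10.4·r*, so r* = (40.4 − 29.0)/10.4 ≈ 1.0962.
Excellent type's separating payoff: 40.4 − 7.4 × r* = 40.4 − 7.4 × (40.4 − 29.0)/10.4 = 40.4 − 84.36/10.4 ≈ 32.2885.
Pooling payoff: 0.16 × 40.4 + 0.84 × 29.0 = 30.824.
Difference: 32.2885 − 30.824 = 1.4645, i.e. 1.46 to two decimal places.
The excellent type prefers to separate.

1.46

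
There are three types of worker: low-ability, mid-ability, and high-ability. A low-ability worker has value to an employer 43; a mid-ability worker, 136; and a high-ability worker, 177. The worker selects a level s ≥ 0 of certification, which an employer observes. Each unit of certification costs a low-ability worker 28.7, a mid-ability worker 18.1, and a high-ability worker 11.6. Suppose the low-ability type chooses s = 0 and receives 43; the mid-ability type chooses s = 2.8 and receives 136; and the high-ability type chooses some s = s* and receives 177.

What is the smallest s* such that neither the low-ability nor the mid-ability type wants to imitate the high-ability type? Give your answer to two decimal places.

5.07

Mid-ability type (on-path payoff 136 − 18.1×2.8 = 85.32) won't mimic when 85.32 ≥ 177 − 18.1·s*, i.e. s* ≥ 5.07.
Low-ability type (on-path payoff 43) won't mimic when 43 ≥ 177 − 28.7·s*, i.e. s* ≥ 4.67.
Both must hold, so s* = max(4.67, 5.07) = 5.07. The mid-ability type's constraint binds.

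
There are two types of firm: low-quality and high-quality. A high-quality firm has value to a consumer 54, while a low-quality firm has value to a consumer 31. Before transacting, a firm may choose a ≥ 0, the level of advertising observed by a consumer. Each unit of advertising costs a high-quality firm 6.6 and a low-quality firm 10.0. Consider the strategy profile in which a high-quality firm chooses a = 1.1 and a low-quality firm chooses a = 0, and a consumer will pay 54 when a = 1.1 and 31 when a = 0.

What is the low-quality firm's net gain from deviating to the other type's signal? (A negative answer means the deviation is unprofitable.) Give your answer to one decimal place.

12.0

Playing a = 0 the low-quality firm receives 31.
Deviating to a = 1.1 brings payment 54 at cost 10.0 × 1.1 = 11, netting 43.
Gain from deviating: 43 − 31 = 12.0.
The gain is positive, so the low-quality type's incentive-compatibility constraint is violated — this profile is not a separating equilibrium.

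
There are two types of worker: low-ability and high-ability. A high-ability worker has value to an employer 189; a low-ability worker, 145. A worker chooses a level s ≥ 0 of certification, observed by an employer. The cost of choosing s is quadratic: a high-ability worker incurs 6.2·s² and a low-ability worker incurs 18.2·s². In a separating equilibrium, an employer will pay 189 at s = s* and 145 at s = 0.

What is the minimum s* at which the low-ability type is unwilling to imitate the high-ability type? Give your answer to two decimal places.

The low-ability type at s = 0 receives 145; imitating at s* yields 189 − 18.2·s*².
Indifference: 145 = 189 − 18.2·s*², so s*² = (189 − 145) / 18.2 ≈ 2.4176.
s* = √2.4176 ≈ 1.55.

1.55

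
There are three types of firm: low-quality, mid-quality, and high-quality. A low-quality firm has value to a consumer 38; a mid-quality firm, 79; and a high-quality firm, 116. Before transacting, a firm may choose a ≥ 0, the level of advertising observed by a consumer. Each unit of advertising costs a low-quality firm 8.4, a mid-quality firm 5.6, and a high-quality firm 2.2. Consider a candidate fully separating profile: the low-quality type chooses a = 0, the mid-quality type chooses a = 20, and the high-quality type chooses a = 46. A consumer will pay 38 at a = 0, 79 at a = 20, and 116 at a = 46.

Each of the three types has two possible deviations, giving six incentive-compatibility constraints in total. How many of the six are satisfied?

3

High-quality (own payoff 116 − 2.2×46 = 14.8): to a=0 gives 38 → profitable ✗; to a=20 gives 79 − 2.2×20 = 35 → profitable ✗.
Mid-quality (own payoff 79 − 5.6×20 = -33): to a=0 gives 38 → profitable ✗; to a=46 gives 116 − 5.6×46 = -141.6 → no gain ✓.
Low-quality (own payoff 38): to a=20 gives 79 − 8.4×20 = -89 → no gain ✓; to a=46 gives 116 − 8.4×46 = -270.4 → no gain ✓.
3 of the 6 constraints hold; not an equilibrium.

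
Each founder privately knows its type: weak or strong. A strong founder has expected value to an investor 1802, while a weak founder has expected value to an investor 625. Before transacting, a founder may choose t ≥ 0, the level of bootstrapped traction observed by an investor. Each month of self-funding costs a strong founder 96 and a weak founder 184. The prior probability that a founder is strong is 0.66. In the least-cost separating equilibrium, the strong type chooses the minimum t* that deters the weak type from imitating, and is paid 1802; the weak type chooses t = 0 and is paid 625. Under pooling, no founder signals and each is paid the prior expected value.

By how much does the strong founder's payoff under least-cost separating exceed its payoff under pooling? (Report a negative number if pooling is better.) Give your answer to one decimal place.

-213.9

Least-cost separating signal: t* solves 625 = 1802 − 184·t*, so t* = (1802 − 625)/184 ≈ 6.3967.
Strong type's separating payoff: 1802 − 96 × t* = 1802 − 96 × (1802 − 625)/184 = 1802 − 112992/184 ≈ 1187.913.
Pooling payoff: 0.66 × 1802 + 0.34 × 625 = 1401.82.
Difference: 1187.913 − 1401.82 = -213.907, i.e. -213.9 to one decimal place.
The strong type would prefer the pooling outcome.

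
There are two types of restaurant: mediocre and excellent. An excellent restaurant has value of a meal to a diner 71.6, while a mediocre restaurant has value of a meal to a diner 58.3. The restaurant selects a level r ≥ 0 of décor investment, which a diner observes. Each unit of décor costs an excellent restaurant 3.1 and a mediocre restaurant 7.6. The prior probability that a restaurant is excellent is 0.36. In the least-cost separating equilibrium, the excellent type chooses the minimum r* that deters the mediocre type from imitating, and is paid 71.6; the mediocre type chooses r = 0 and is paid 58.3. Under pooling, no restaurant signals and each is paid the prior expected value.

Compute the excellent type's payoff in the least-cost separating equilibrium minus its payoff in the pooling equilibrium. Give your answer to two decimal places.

3.09

Least-cost separating signal: r* solves 58.3 = 71.6 − 7.6·r*, so r* = (71.6 − 58.3)/7.6 = 1.75.
Excellent type's separating payoff: 71.6 − 3.1 × r* = 71.6 − 3.1 × (71.6 − 58.3)/7.6 = 71.6 − 41.23/7.6 = 66.175.
Pooling payoff: 0.36 × 71.6 + 0.64 × 58.3 = 63.088.
Difference: 66.175 − 63.088 = 3.087, i.e. 3.09 to two decimal places.
The excellent type prefers to separate.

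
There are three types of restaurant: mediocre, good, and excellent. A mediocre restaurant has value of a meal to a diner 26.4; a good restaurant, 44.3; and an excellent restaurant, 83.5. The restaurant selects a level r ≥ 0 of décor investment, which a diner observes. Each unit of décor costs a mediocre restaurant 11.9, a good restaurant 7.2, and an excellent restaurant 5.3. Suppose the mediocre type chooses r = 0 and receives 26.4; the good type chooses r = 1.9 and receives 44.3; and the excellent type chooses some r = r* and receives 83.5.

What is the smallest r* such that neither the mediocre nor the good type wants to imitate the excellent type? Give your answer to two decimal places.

Mediocre type (on-path payoff 26.4) won't mimic when 26.4 ≥ 83.5 − 11.9·r*, i.e. r* ≥ 4.80.
Good type (on-path payoff 44.3 − 7.2×1.9 = 30.62) won't mimic when 30.62 ≥ 83.5 − 7.2·r*, i.e. r* ≥ 7.34.
Both must hold, so r* = max(4.80, 7.34) = 7.34. The good type's constraint binds.

7.34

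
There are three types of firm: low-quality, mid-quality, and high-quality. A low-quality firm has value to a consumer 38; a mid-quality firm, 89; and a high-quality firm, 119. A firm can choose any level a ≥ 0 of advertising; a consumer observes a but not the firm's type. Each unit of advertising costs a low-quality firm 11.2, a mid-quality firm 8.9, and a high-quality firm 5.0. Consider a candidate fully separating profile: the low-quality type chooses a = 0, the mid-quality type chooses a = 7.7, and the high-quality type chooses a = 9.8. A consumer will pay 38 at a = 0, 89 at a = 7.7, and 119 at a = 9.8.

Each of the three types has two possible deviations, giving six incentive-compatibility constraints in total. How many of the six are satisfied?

High-quality (own payoff 119 − 5.0×9.8 = 70): to a=0 gives 38 → no gain ✓; to a=7.7 gives 89 − 5.0×7.7 = 50.5 → no gain ✓.
Low-quality (own payoff 38): to a=7.7 gives 89 − 11.2×7.7 = 2.76 → no gain ✓; to a=9.8 gives 119 − 11.2×9.8 = 9.24 → no gain ✓.
Mid-quality (own payoff 89 − 8.9×7.7 = 20.47): to a=0 gives 38 → profitable ✗; to a=9.8 gives 119 − 8.9×9.8 = 31.78 → profitable ✗.
4 of the 6 constraints hold; not an equilibrium.

4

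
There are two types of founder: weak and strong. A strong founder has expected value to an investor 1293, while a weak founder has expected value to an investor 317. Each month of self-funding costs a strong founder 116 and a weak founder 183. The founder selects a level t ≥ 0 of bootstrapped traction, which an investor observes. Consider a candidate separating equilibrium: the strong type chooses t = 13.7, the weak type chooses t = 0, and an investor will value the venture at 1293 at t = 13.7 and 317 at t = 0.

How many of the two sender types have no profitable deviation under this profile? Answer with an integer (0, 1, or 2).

1

Weak type: stay at 0 → 317; mimic → 1293 − 183 × 13.7 = -1214.1. IC holds (317 ≥ -1214.1).
Strong type: signal → 1293 − 116 × 13.7 = -296.2; deviate to 0 → 317. IC fails (-296.2 < 317).
1 of 2 constraints hold, so this profile is not an equilibrium.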